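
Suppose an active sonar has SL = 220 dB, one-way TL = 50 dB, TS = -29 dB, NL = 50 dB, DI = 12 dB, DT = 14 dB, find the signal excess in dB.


SE = SL - 2*TL + TS - NL + DI - DT = 220 - 2*50 + (-29) - 50 + 12 - 14 = 39

39 dB


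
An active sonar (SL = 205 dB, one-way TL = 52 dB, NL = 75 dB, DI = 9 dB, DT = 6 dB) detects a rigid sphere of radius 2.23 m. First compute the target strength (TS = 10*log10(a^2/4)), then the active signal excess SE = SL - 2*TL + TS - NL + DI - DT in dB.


Step 1: TS = 10*log10(2.23^2/4) = 0.95 dB
Step 2: SE = SL - 2*TL + TS - NL + DI - DT = 205 - 2*52 + (0.95) - 75 + 9 - 6 = 29.95

29.95 dB


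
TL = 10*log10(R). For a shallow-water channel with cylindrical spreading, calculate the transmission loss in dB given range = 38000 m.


45.8 dB


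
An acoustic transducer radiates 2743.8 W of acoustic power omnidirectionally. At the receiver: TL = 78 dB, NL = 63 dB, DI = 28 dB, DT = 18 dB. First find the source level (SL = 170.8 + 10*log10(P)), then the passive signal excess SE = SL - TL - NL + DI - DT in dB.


Step 1: SL = 170.8 + 10*log10(2743.8) = 205.18 dB
Step 2: SE = SL - TL - NL + DI - DT = 205.18 - 78 - 63 + 28 - 18 = 74.18

74.18 dB


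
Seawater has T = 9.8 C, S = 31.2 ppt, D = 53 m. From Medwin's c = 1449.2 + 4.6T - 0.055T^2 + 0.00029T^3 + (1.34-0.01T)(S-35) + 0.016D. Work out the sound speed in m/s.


1485.4 m/s


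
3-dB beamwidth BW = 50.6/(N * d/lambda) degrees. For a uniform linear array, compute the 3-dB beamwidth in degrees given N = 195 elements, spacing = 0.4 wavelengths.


BW = 50.6 / (195 * 0.4) = 50.6 / 78.0 = 0.65

0.65 deg


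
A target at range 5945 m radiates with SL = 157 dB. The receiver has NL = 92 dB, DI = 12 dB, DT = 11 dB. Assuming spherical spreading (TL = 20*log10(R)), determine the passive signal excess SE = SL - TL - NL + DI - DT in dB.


Step 1: TL = 20*log10(5945) = 75.48 dB
Step 2: SE = 157 - 75.48 - 92 + 12 - 11 = -9.48

-9.48 dB


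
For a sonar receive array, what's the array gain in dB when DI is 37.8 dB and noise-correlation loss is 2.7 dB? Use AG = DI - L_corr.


AG = DI - L_corr = 37.8 - 2.7 = 35.1

35.1 dB


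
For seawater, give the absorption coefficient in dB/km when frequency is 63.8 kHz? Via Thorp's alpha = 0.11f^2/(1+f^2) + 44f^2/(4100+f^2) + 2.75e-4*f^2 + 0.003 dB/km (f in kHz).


f^2 = 4070.44
alpha = 0.11*4070.44/(1+4070.44) + 44*4070.44/(4100+4070.44) + 2.75e-4*4070.44 + 0.003 = 23.153

23.153 dB/km


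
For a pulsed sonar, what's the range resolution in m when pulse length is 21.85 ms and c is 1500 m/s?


16.3875 m


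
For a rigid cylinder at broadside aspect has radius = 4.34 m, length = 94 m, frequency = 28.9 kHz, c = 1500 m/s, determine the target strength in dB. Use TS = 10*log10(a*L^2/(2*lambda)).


lambda = 1500/28900 = 0.0519 m
TS = 10*log10(4.34*94^2/(2*0.0519)) = 55.68

55.68 dB


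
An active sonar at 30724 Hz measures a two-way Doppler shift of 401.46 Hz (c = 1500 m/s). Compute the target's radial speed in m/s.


9.8 m/s


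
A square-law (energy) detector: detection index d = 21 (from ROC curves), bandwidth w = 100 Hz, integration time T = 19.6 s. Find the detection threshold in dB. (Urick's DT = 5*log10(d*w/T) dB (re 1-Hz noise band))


DT = 5*log10(d*w/T) = 5*log10(21 * 100 / 19.6) = 5*log10(107.14) = 10.15

10.15 dB


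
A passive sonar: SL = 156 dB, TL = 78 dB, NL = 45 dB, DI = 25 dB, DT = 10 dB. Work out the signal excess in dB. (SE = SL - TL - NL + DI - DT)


SE = SL - TL - NL + DI - DT = 156 - 78 - 45 + 25 - 10 = 48

48 dB


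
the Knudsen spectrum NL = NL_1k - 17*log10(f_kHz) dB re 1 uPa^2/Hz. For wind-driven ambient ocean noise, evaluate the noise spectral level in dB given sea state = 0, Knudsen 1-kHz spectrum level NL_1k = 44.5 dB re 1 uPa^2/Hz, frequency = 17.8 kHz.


23.24 dB


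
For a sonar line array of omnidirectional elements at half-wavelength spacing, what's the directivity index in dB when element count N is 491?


26.91 dB


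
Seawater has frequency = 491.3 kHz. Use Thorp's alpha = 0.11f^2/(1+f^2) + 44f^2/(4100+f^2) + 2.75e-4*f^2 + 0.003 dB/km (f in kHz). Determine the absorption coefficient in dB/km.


109.756 dB/km


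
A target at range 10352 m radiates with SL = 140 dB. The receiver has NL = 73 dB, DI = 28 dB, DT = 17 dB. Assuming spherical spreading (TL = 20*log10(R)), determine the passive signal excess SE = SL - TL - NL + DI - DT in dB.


Step 1: TL = 20*log10(10352) = 80.3 dB
Step 2: SE = 140 - 80.3 - 73 + 28 - 17 = -2.3

-2.3 dB


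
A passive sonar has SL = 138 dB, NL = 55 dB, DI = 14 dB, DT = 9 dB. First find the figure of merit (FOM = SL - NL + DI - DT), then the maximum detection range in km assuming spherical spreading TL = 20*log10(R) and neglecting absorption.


Step 1: FOM = SL - NL + DI - DT = 138 - 55 + 14 - 9 = 88 dB
Step 2: at max range FOM = TL = 20*log10(R), so R = 10^(88/20) = 25118.86 m = 25.12 km

25.12 km


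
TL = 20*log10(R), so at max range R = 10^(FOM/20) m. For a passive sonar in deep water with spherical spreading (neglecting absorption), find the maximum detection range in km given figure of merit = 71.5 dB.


3.76 km


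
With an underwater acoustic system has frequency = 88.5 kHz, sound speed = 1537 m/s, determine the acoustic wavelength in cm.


lambda = c/f = 1537 / 88500 = 0.0174 m = 1.74 cm

1.74 cm


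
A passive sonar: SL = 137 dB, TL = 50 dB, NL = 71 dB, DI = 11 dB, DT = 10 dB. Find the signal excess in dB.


SE = SL - TL - NL + DI - DT = 137 - 50 - 71 + 11 - 10 = 17

17 dB


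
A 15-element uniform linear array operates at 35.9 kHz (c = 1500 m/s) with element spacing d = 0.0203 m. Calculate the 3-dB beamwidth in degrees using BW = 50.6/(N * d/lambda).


Step 1: lambda = 1500/35900 = 0.04178 m
Step 2: d/lambda = 0.0203/0.04178 = 0.4859
Step 3: BW = 50.6/(N * d/lambda) = 50.6/(15 * 0.4859) = 6.94

6.94 deg


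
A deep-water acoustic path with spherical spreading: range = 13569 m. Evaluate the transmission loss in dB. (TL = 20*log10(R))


TL = 20*log10(13569) = 82.65

82.65 dB


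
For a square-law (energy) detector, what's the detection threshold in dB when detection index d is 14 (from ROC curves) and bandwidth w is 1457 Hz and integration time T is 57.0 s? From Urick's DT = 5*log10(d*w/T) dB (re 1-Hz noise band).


12.77 dB


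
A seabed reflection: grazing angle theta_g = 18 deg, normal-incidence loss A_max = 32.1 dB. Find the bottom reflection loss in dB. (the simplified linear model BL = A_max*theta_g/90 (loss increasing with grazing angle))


BL = A_max * theta_g / 90 = 32.1 * 18 / 90 = 6.42

6.42 dB


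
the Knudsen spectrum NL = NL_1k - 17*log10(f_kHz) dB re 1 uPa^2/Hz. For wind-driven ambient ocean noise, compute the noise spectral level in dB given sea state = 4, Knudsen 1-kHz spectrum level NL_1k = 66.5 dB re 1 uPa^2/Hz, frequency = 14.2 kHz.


46.91 dB


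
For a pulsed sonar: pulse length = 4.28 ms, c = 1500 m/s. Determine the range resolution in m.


dR = c*tau/2 = 1500 * 4.28e-3 / 2 = 3.21

3.21 m


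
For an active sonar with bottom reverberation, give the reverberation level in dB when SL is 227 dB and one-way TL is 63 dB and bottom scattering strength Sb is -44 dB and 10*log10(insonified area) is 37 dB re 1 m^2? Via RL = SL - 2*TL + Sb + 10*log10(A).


RL = SL - 2*TL + Sb + 10*log10(A) = 227 - 2*63 + (-44) + 37 = 94

94 dB


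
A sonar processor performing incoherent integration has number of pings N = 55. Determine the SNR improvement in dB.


8.7 dB


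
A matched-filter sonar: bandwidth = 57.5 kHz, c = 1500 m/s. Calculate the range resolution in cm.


dR = c/(2*BW) = 1500 / (2 * 57.5e3) = 0.013 m = 1.3 cm

1.3 cm


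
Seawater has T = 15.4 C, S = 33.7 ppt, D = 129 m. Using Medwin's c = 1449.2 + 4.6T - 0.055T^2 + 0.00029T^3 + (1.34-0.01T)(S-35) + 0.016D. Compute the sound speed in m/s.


c = 1449.2 + 4.6*15.4 - 0.055*15.4^2 + 0.00029*15.4^3 + (1.34 - 0.01*15.4)*(33.7 - 35) + 0.016*129 = 1508.58

1508.58 m/s


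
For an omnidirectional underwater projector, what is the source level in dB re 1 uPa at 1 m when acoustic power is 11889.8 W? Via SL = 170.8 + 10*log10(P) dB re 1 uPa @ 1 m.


SL = 170.8 + 10*log10(11889.8) = 170.8 + 40.75 = 211.55

211.55 dB


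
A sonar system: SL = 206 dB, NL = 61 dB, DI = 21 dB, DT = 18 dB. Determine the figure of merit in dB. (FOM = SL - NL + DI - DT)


FOM = SL - NL + DI - DT = 206 - 61 + 21 - 18 = 148

148 dB


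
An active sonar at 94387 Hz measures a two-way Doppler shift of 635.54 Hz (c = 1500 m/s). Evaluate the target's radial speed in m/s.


From fd = 2*f*v/c, v = c*fd/(2*f) = 1500 * 635.54 / (2*94387) = 5.05

5.05 m/s


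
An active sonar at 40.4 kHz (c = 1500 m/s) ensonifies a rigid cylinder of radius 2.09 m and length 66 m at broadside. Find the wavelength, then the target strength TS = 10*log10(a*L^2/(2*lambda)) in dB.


Step 1: lambda = c/f = 1500/40400 = 0.03713 m
Step 2: TS = 10*log10(a*L^2/(2*lambda)) = 10*log10(2.09*66^2/(2*0.03713)) = 50.88

50.88 dB


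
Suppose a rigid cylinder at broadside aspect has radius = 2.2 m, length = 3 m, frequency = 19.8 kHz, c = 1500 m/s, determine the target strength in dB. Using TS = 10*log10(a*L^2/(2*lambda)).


lambda = 1500/19800 = 0.07576 m
TS = 10*log10(2.2*3^2/(2*0.07576)) = 21.16

21.16 dB


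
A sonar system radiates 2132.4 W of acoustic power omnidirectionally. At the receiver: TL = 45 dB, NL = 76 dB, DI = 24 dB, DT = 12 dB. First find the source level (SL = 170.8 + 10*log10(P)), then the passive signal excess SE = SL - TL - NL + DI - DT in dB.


Step 1: SL = 170.8 + 10*log10(2132.4) = 204.09 dB
Step 2: SE = SL - TL - NL + DI - DT = 204.09 - 45 - 76 + 24 - 12 = 95.09

95.09 dB


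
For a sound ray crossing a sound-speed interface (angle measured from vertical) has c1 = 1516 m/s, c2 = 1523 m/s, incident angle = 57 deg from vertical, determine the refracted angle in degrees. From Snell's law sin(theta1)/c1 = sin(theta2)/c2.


sin(theta2) = (c2/c1)*sin(theta1) = (1523/1516)*sin(57 deg) = 0.84254
theta2 = arcsin(0.84254) = 57.41

57.41 deg


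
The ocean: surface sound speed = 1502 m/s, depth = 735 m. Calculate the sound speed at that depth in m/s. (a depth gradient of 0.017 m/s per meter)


c = 1502 + 0.017 * 735 = 1514.495

1514.495 m/s


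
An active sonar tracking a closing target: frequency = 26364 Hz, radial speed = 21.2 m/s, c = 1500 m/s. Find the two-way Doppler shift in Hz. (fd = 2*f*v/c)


fd = 2*f*v/c = 2 * 26364 * 21.2 / 1500 = 745.22

745.22 Hz


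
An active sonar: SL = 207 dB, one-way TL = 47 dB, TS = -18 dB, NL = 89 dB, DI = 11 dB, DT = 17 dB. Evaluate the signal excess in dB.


SE = SL - 2*TL + TS - NL + DI - DT = 207 - 2*47 + (-18) - 89 + 11 - 17 = 0

0 dB


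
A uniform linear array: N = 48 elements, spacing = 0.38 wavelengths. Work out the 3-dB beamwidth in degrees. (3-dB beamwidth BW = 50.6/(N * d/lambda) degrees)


2.77 deg


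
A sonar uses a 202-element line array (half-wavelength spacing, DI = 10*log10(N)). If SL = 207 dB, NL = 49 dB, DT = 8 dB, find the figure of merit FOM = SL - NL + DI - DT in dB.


Step 1: DI = 10*log10(202) = 23.05 dB
Step 2: FOM = SL - NL + DI - DT = 207 - 49 + 23.05 - 8 = 173.05

173.05 dB


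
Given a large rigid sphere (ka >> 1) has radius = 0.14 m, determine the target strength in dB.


TS = 10*log10(0.14^2 / 4) = 10*log10(0.0049) = -23.1

-23.1 dB


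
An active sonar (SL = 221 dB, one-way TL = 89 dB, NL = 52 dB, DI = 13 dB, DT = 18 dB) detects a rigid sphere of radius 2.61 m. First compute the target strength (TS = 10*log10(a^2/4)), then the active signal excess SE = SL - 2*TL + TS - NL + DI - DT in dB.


Step 1: TS = 10*log10(2.61^2/4) = 2.31 dB
Step 2: SE = SL - 2*TL + TS - NL + DI - DT = 221 - 2*89 + (2.31) - 52 + 13 - 18 = -11.69

-11.69 dB


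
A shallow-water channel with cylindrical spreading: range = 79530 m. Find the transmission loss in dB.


49.01 dB


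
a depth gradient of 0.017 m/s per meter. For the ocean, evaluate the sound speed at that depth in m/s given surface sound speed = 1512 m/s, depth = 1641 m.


1539.897 m/s


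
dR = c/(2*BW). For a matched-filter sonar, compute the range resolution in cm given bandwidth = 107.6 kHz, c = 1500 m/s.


0.7 cm


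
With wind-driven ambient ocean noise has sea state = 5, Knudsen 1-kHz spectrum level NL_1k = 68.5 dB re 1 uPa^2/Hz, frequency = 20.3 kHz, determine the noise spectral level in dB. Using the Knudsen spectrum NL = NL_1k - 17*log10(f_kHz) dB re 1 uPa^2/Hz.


46.27 dB


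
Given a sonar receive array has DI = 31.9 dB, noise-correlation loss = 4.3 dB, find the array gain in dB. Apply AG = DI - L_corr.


AG = DI - L_corr = 31.9 - 4.3 = 27.6

27.6 dB


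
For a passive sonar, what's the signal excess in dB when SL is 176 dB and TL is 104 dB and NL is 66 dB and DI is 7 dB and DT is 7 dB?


SE = SL - TL - NL + DI - DT = 176 - 104 - 66 + 7 - 7 = 6

6 dB


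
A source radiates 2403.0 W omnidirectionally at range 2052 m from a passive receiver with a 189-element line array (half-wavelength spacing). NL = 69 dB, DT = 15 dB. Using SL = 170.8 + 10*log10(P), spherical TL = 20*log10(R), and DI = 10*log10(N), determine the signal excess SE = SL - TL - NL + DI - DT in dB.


Step 1: SL = 170.8 + 10*log10(2403.0) = 204.61 dB
Step 2: TL = 20*log10(2052) = 66.24 dB
Step 3: DI = 10*log10(189) = 22.76 dB
Step 4: SE = SL - TL - NL + DI - DT = 204.61 - 66.24 - 69 + 22.76 - 15 = 77.13

77.13 dB


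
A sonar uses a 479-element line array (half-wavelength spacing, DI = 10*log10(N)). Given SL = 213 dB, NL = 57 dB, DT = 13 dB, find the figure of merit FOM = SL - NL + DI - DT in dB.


169.8 dB


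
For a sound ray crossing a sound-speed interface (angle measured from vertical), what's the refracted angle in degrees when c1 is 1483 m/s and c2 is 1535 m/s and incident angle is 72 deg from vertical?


sin(theta2) = (c2/c1)*sin(theta1) = (1535/1483)*sin(72 deg) = 0.9844
theta2 = arcsin(0.9844) = 79.87

79.87 deg


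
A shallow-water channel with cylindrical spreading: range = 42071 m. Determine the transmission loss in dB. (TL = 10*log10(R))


TL = 10*log10(42071) = 46.24

46.24 dB


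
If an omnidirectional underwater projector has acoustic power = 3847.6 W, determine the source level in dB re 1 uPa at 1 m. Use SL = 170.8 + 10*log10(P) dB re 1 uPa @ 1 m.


SL = 170.8 + 10*log10(3847.6) = 170.8 + 35.85 = 206.65

206.65 dB


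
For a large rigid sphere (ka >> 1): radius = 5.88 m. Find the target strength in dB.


TS = 10*log10(5.88^2 / 4) = 10*log10(8.6436) = 9.37

9.37 dB


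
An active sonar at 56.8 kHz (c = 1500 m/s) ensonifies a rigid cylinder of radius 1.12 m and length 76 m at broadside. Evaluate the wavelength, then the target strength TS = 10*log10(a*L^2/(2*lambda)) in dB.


Step 1: lambda = c/f = 1500/56800 = 0.02641 m
Step 2: TS = 10*log10(a*L^2/(2*lambda)) = 10*log10(1.12*76^2/(2*0.02641)) = 50.88

50.88 dB


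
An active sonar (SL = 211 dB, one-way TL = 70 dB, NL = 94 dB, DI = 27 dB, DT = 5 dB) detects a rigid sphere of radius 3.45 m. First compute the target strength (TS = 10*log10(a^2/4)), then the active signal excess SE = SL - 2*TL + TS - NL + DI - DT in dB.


Step 1: TS = 10*log10(3.45^2/4) = 4.74 dB
Step 2: SE = SL - 2*TL + TS - NL + DI - DT = 211 - 2*70 + (4.74) - 94 + 27 - 5 = 3.74

3.74 dB


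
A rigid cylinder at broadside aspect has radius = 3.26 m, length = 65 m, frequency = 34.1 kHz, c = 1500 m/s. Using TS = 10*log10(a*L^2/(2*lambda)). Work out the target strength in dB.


51.95 dB


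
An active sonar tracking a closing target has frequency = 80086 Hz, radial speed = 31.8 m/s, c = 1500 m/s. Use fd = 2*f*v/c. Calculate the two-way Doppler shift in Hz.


fd = 2*f*v/c = 2 * 80086 * 31.8 / 1500 = 3395.65

3395.65 Hz


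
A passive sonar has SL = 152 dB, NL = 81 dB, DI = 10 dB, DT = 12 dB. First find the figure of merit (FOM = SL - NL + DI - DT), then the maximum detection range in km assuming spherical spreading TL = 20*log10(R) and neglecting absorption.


Step 1: FOM = SL - NL + DI - DT = 152 - 81 + 10 - 12 = 69 dB
Step 2: at max range FOM = TL = 20*log10(R), so R = 10^(69/20) = 2818.38 m = 2.82 km

2.82 km


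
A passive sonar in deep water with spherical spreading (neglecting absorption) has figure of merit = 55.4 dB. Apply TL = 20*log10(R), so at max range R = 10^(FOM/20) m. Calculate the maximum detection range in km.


0.59 km


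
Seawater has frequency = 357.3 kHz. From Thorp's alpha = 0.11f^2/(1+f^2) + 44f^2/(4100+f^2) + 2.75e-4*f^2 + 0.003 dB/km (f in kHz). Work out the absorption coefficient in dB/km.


f^2 = 127663.29
alpha = 0.11*127663.29/(1+127663.29) + 44*127663.29/(4100+127663.29) + 2.75e-4*127663.29 + 0.003 = 77.851

77.851 dB/km


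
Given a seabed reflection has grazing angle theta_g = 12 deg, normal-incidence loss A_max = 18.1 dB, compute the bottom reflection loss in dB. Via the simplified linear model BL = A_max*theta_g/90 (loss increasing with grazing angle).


BL = A_max * theta_g / 90 = 18.1 * 12 / 90 = 2.41

2.41 dB


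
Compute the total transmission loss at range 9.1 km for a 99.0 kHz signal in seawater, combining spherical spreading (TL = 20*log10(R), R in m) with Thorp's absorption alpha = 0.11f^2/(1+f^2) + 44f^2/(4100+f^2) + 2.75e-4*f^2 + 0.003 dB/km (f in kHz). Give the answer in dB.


Step 1 (Thorp): alpha = 0.11*9801.0/(1+9801.0) + 44*9801.0/(4100+9801.0) + 2.75e-4*9801.0 + 0.003 = 33.8308 dB/km
Step 2: TL_spread = 20*log10(9100) = 79.18 dB
Step 3: TL_abs = alpha*R = 33.8308 * 9.1 = 307.86 dB
Step 4: TL_total = 79.18 + 307.86 = 387.04

387.04 dB


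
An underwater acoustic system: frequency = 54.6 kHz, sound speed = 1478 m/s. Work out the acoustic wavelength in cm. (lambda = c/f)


2.71 cm


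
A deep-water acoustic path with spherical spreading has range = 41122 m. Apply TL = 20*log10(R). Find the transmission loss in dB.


TL = 20*log10(41122) = 92.28

92.28 dB


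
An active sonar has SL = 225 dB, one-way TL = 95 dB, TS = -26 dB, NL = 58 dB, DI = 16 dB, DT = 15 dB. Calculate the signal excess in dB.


SE = SL - 2*TL + TS - NL + DI - DT = 225 - 2*95 + (-26) - 58 + 16 - 15 = -48

-48 dB


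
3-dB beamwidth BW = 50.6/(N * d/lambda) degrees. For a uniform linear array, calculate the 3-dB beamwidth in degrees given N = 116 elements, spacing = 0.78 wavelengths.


BW = 50.6 / (116 * 0.78) = 50.6 / 90.48 = 0.56

0.56 deg


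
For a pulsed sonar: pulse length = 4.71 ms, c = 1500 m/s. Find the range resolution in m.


dR = c*tau/2 = 1500 * 4.71e-3 / 2 = 3.5325

3.5325 m


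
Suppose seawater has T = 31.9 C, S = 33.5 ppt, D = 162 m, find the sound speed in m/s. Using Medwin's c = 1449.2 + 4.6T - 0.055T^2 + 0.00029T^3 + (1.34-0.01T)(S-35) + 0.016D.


1550.45 m/s


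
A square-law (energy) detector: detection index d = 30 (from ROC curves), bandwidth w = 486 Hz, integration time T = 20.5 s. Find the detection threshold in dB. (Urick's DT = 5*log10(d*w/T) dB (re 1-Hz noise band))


DT = 5*log10(d*w/T) = 5*log10(30 * 486 / 20.5) = 5*log10(711.22) = 14.26

14.26 dB


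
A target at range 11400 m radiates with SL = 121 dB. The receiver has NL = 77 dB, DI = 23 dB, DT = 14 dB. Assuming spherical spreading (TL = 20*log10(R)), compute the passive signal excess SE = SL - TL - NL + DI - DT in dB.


Step 1: TL = 20*log10(11400) = 81.14 dB
Step 2: SE = 121 - 81.14 - 77 + 23 - 14 = -28.14

-28.14 dB


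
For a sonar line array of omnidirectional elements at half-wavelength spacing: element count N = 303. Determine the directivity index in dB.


24.81 dB


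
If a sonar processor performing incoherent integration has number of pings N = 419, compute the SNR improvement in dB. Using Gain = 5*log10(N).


Gain = 5*log10(419) = 13.11

13.11 dB


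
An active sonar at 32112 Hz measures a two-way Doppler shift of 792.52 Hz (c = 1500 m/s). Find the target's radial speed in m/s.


From fd = 2*f*v/c, v = c*fd/(2*f) = 1500 * 792.52 / (2*32112) = 18.51

18.51 m/s


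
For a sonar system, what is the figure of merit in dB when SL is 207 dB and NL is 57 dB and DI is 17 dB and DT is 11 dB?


FOM = SL - NL + DI - DT = 207 - 57 + 17 - 11 = 156

156 dB


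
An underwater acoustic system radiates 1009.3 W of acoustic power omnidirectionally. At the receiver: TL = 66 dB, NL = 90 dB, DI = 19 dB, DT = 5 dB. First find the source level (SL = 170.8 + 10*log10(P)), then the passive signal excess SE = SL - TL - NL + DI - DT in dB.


Step 1: SL = 170.8 + 10*log10(1009.3) = 200.84 dB
Step 2: SE = SL - TL - NL + DI - DT = 200.84 - 66 - 90 + 19 - 5 = 58.84

58.84 dB


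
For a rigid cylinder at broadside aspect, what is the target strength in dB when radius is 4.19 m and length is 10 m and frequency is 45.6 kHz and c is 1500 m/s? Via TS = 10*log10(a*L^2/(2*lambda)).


lambda = 1500/45600 = 0.03289 m
TS = 10*log10(4.19*10^2/(2*0.03289)) = 38.04

38.04 dB


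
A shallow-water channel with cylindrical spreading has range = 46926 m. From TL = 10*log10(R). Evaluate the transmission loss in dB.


TL = 10*log10(46926) = 46.71

46.71 dB


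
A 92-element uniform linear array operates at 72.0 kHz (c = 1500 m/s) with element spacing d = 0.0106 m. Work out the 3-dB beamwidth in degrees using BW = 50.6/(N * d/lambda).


Step 1: lambda = 1500/72000 = 0.02083 m
Step 2: d/lambda = 0.0106/0.02083 = 0.5089
Step 3: BW = 50.6/(N * d/lambda) = 50.6/(92 * 0.5089) = 1.08

1.08 deg


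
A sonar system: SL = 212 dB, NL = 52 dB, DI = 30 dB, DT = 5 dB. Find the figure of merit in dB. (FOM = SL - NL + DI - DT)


185 dB


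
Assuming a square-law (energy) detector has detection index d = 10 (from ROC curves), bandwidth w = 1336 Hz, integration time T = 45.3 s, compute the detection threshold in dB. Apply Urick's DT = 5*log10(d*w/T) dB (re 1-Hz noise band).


DT = 5*log10(d*w/T) = 5*log10(10 * 1336 / 45.3) = 5*log10(294.92) = 12.35

12.35 dB


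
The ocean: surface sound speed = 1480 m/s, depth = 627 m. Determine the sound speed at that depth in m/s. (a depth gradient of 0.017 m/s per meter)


1490.659 m/s


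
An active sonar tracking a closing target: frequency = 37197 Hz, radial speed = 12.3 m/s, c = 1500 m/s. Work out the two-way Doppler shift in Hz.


fd = 2*f*v/c = 2 * 37197 * 12.3 / 1500 = 610.03

610.03 Hz


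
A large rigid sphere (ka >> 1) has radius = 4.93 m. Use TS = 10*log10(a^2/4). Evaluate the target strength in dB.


TS = 10*log10(4.93^2 / 4) = 10*log10(6.076225) = 7.84

7.84 dB


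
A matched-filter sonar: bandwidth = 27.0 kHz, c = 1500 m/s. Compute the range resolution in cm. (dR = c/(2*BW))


2.78 cm


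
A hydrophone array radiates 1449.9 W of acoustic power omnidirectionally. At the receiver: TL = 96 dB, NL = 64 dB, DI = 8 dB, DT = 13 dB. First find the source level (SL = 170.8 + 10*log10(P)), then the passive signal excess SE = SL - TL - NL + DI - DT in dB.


Step 1: SL = 170.8 + 10*log10(1449.9) = 202.41 dB
Step 2: SE = SL - TL - NL + DI - DT = 202.41 - 96 - 64 + 8 - 13 = 37.41

37.41 dB


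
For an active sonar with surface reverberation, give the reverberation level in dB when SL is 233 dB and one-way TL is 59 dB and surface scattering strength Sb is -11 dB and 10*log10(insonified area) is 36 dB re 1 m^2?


140 dB


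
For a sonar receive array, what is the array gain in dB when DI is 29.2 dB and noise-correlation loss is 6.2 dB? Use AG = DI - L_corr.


23.0 dB


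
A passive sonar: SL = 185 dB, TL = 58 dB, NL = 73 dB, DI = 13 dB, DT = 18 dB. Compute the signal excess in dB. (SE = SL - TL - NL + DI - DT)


SE = SL - TL - NL + DI - DT = 185 - 58 - 73 + 13 - 18 = 49

49 dB


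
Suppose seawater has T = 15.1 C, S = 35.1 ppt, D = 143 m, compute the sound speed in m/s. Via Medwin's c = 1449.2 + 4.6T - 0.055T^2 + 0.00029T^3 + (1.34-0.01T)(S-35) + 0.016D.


c = 1449.2 + 4.6*15.1 - 0.055*15.1^2 + 0.00029*15.1^3 + (1.34 - 0.01*15.1)*(35.1 - 35) + 0.016*143 = 1509.52

1509.52 m/s


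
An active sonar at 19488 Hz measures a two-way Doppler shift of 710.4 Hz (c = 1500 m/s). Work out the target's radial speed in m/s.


From fd = 2*f*v/c, v = c*fd/(2*f) = 1500 * 710.4 / (2*19488) = 27.34

27.34 m/s


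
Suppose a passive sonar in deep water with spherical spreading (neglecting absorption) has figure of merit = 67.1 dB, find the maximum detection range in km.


At max range FOM = TL, so 20*log10(R) = 67.1
R = 10^(67.1/20) = 2264.64 m = 2.26 km

2.26 km


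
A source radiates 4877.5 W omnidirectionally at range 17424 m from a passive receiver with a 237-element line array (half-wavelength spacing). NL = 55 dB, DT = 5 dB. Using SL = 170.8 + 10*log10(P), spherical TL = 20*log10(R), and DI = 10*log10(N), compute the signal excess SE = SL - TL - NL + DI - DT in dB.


86.61 dB


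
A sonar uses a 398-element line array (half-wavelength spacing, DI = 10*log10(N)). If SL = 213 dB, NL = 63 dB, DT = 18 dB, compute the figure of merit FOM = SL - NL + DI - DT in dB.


Step 1: DI = 10*log10(398) = 26.0 dB
Step 2: FOM = SL - NL + DI - DT = 213 - 63 + 26.0 - 18 = 158.0

158.0 dB


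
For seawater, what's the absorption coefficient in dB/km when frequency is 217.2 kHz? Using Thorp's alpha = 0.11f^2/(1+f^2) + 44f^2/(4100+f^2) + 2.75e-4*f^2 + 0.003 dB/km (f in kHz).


f^2 = 47175.84
alpha = 0.11*47175.84/(1+47175.84) + 44*47175.84/(4100+47175.84) + 2.75e-4*47175.84 + 0.003 = 53.568

53.568 dB/km


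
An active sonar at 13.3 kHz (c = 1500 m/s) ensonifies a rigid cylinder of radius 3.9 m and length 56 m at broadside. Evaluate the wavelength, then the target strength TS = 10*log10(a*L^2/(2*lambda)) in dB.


Step 1: lambda = c/f = 1500/13300 = 0.11278 m
Step 2: TS = 10*log10(a*L^2/(2*lambda)) = 10*log10(3.9*56^2/(2*0.11278)) = 47.34

47.34 dB


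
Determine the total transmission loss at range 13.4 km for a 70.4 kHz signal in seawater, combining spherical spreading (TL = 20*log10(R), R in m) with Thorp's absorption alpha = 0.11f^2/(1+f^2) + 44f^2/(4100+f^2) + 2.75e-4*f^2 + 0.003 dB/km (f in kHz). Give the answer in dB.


424.99 dB


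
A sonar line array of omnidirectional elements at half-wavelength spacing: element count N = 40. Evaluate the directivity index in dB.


DI = 10*log10(40) = 16.02

16.02 dB


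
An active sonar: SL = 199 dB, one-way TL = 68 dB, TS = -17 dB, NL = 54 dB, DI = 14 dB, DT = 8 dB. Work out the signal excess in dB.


SE = SL - 2*TL + TS - NL + DI - DT = 199 - 2*68 + (-17) - 54 + 14 - 8 = -2

-2 dB


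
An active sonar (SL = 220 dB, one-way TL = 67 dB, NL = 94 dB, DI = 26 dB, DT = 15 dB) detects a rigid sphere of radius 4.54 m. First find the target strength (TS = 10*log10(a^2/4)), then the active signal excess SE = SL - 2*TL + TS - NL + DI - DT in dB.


Step 1: TS = 10*log10(4.54^2/4) = 7.12 dB
Step 2: SE = SL - 2*TL + TS - NL + DI - DT = 220 - 2*67 + (7.12) - 94 + 26 - 15 = 10.12

10.12 dB


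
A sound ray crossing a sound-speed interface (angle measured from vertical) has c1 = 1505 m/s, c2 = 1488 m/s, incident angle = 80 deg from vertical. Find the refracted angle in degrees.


sin(theta2) = (c2/c1)*sin(theta1) = (1488/1505)*sin(80 deg) = 0.97368
theta2 = arcsin(0.97368) = 76.83

76.83 deg


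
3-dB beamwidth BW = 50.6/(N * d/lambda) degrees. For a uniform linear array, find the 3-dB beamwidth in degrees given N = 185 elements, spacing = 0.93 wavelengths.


0.29 deg


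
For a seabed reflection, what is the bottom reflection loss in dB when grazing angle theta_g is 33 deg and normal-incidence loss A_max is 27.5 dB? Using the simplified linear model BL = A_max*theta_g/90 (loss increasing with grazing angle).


BL = A_max * theta_g / 90 = 27.5 * 33 / 90 = 10.08

10.08 dB


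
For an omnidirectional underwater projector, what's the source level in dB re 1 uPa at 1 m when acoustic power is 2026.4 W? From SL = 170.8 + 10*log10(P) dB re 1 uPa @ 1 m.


SL = 170.8 + 10*log10(2026.4) = 170.8 + 33.07 = 203.87

203.87 dB


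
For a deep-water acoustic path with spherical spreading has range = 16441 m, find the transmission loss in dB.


TL = 20*log10(16441) = 84.32

84.32 dB


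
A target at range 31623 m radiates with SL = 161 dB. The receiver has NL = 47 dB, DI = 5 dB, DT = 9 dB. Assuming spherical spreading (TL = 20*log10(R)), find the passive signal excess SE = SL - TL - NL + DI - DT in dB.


Step 1: TL = 20*log10(31623) = 90.0 dB
Step 2: SE = 161 - 90.0 - 47 + 5 - 9 = 20.0

20.0 dB


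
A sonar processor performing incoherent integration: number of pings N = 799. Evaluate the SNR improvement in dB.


Gain = 5*log10(799) = 14.51

14.51 dB


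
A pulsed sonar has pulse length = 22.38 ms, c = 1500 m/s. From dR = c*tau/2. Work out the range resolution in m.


dR = c*tau/2 = 1500 * 22.38e-3 / 2 = 16.785

16.785 m


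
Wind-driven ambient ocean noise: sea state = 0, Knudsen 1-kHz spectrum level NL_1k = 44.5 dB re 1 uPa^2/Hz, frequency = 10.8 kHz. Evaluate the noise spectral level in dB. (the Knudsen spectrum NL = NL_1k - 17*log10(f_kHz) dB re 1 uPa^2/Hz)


NL = NL_1k - 17*log10(f_kHz) = 44.5 - 17*log10(10.8) = 44.5 - (17.57) = 26.93

26.93 dB


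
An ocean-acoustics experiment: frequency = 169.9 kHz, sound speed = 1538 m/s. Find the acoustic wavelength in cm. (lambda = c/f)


lambda = c/f = 1538 / 169900 = 0.0091 m = 0.91 cm

0.91 cm


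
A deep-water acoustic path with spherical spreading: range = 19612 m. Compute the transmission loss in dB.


TL = 20*log10(19612) = 85.85

85.85 dB


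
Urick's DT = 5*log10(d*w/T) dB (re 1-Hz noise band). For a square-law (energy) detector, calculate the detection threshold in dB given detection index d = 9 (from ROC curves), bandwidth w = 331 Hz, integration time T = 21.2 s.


10.74 dB


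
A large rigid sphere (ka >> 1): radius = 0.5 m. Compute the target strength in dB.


TS = 10*log10(0.5^2 / 4) = 10*log10(0.0625) = -12.04

-12.04 dB


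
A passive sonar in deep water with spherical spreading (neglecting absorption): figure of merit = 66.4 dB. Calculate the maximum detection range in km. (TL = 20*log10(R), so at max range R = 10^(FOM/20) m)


2.09 km


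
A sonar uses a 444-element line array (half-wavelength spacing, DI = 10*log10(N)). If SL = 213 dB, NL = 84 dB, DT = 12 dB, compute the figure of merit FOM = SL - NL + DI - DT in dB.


Step 1: DI = 10*log10(444) = 26.47 dB
Step 2: FOM = SL - NL + DI - DT = 213 - 84 + 26.47 - 12 = 143.47

143.47 dB


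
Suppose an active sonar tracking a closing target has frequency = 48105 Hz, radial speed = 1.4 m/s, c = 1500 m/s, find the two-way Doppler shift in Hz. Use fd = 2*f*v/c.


89.8 Hz


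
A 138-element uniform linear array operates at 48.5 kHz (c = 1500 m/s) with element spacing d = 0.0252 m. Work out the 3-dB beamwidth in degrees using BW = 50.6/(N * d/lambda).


Step 1: lambda = 1500/48500 = 0.03093 m
Step 2: d/lambda = 0.0252/0.03093 = 0.8147
Step 3: BW = 50.6/(N * d/lambda) = 50.6/(138 * 0.8147) = 0.45

0.45 deg


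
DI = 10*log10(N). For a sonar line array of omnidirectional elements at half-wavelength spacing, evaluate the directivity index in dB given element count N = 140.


21.46 dB


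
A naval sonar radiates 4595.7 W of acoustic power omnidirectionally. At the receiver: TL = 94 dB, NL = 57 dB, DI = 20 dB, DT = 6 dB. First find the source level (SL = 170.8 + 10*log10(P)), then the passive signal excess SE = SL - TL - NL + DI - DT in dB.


Step 1: SL = 170.8 + 10*log10(4595.7) = 207.42 dB
Step 2: SE = SL - TL - NL + DI - DT = 207.42 - 94 - 57 + 20 - 6 = 70.42

70.42 dB


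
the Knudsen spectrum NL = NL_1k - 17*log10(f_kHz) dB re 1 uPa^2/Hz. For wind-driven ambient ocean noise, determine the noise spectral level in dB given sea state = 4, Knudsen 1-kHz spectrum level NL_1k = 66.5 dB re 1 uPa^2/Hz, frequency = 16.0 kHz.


NL = NL_1k - 17*log10(f_kHz) = 66.5 - 17*log10(16.0) = 66.5 - (20.47) = 46.03

46.03 dB


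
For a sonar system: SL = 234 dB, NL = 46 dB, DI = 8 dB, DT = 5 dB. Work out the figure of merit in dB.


FOM = SL - NL + DI - DT = 234 - 46 + 8 - 5 = 191

191 dB


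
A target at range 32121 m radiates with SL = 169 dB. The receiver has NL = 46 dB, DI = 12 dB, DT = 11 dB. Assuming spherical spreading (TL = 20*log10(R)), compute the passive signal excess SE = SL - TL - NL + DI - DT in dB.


Step 1: TL = 20*log10(32121) = 90.14 dB
Step 2: SE = 169 - 90.14 - 46 + 12 - 11 = 33.86

33.86 dB


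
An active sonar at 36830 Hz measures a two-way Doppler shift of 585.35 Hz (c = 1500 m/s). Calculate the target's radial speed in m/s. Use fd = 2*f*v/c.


From fd = 2*f*v/c, v = c*fd/(2*f) = 1500 * 585.35 / (2*36830) = 11.92

11.92 m/s


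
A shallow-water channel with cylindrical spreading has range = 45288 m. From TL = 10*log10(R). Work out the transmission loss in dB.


TL = 10*log10(45288) = 46.56

46.56 dB


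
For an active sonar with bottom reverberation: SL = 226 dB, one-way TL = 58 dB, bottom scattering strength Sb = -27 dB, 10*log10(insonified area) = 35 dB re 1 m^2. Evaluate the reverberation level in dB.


118 dB


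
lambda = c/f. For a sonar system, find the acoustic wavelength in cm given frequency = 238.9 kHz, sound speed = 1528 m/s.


lambda = c/f = 1528 / 238900 = 0.0064 m = 0.64 cm

0.64 cm


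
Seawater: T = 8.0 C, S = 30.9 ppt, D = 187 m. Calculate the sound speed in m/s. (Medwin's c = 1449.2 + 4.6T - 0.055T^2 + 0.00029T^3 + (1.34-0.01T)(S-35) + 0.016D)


c = 1449.2 + 4.6*8.0 - 0.055*8.0^2 + 0.00029*8.0^3 + (1.34 - 0.01*8.0)*(30.9 - 35) + 0.016*187 = 1480.45

1480.45 m/s


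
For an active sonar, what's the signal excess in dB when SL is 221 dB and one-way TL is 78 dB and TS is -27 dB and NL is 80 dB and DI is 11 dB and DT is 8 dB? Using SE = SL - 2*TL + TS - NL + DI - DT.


-39 dB


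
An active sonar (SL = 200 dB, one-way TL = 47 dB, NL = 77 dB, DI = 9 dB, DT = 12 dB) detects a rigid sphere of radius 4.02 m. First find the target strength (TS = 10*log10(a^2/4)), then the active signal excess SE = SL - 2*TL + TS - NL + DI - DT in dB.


Step 1: TS = 10*log10(4.02^2/4) = 6.06 dB
Step 2: SE = SL - 2*TL + TS - NL + DI - DT = 200 - 2*47 + (6.06) - 77 + 9 - 12 = 32.06

32.06 dB


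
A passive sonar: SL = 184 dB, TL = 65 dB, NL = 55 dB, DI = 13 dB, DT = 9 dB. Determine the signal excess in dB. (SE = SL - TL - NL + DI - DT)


68 dB


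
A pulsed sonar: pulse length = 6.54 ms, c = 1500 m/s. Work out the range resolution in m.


dR = c*tau/2 = 1500 * 6.54e-3 / 2 = 4.905

4.905 m


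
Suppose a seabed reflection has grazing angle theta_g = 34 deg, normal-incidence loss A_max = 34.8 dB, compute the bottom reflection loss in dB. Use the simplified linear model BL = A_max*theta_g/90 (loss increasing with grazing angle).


13.15 dB


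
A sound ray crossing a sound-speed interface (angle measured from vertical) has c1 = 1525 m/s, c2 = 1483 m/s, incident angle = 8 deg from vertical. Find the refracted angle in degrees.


7.78 deg


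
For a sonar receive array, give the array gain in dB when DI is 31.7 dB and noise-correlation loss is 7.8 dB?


23.9 dB


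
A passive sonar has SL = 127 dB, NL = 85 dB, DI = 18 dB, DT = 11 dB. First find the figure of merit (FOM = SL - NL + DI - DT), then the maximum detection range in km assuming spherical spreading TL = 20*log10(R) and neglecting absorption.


Step 1: FOM = SL - NL + DI - DT = 127 - 85 + 18 - 11 = 49 dB
Step 2: at max range FOM = TL = 20*log10(R), so R = 10^(49/20) = 281.84 m = 0.28 km

0.28 km


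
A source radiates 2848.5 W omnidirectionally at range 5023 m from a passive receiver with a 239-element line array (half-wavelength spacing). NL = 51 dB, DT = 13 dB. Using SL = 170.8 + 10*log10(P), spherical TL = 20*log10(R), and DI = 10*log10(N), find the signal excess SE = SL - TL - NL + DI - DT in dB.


91.11 dB


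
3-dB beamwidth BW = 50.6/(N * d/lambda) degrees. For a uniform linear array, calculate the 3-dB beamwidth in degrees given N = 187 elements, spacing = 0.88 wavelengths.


BW = 50.6 / (187 * 0.88) = 50.6 / 164.56 = 0.31

0.31 deg


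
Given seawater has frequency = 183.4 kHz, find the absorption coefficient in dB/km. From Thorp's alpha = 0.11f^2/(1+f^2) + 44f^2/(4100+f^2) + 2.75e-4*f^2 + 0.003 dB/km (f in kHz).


48.582 dB/km


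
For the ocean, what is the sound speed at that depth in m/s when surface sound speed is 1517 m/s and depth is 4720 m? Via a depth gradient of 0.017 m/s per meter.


c = 1517 + 0.017 * 4720 = 1597.24

1597.24 m/s


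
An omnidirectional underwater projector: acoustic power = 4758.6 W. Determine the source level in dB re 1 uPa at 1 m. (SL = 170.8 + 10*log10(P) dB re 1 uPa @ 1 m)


207.57 dB


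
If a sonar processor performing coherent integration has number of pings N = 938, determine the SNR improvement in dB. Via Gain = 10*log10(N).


Gain = 10*log10(938) = 29.72

29.72 dB


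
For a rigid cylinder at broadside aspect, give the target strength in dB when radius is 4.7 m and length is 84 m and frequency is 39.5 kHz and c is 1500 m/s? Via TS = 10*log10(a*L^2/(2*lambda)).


lambda = 1500/39500 = 0.03797 m
TS = 10*log10(4.7*84^2/(2*0.03797)) = 56.4

56.4 dB


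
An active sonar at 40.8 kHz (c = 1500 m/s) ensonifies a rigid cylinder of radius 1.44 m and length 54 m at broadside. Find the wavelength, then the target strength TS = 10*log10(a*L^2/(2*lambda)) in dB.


Step 1: lambda = c/f = 1500/40800 = 0.03676 m
Step 2: TS = 10*log10(a*L^2/(2*lambda)) = 10*log10(1.44*54^2/(2*0.03676)) = 47.57

47.57 dB


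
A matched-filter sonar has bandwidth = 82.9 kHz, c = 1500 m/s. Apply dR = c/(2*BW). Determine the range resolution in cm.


dR = c/(2*BW) = 1500 / (2 * 82.9e3) = 0.009 m = 0.9 cm

0.9 cm


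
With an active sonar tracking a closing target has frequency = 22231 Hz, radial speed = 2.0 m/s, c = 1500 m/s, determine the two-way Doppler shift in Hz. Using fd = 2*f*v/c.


fd = 2*f*v/c = 2 * 22231 * 2.0 / 1500 = 59.28

59.28 Hz


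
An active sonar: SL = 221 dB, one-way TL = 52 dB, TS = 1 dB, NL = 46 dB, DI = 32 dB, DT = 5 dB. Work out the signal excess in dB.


SE = SL - 2*TL + TS - NL + DI - DT = 221 - 2*52 + (1) - 46 + 32 - 5 = 99

99 dB


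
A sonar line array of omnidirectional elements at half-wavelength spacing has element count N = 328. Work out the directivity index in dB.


DI = 10*log10(328) = 25.16

25.16 dB


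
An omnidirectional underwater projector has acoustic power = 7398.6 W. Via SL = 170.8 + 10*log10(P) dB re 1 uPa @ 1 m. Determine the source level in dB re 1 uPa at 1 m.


SL = 170.8 + 10*log10(7398.6) = 170.8 + 38.69 = 209.49

209.49 dB


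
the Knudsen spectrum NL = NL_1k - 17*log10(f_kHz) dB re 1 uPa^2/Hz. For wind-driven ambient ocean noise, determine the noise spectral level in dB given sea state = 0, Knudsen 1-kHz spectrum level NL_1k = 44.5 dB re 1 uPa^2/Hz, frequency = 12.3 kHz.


NL = NL_1k - 17*log10(f_kHz) = 44.5 - 17*log10(12.3) = 44.5 - (18.53) = 25.97

25.97 dB


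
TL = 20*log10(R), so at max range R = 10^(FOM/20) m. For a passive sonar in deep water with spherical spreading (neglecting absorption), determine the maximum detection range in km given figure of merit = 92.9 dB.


At max range FOM = TL, so 20*log10(R) = 92.9
R = 10^(92.9/20) = 44157.04 m = 44.16 km

44.16 km


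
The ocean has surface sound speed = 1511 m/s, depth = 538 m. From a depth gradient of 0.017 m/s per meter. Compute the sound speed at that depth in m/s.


c = 1511 + 0.017 * 538 = 1520.146

1520.146 m/s


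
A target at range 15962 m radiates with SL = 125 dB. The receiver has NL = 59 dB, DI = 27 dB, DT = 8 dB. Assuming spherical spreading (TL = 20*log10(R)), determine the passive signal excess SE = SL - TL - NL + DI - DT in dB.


Step 1: TL = 20*log10(15962) = 84.06 dB
Step 2: SE = 125 - 84.06 - 59 + 27 - 8 = 0.94

0.94 dB
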